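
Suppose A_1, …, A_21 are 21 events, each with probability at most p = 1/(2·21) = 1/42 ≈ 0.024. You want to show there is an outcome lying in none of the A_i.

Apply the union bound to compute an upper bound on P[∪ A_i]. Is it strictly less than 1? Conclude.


Union bound: P[∪_{i=1}^{21} A_i] ≤ Σ_i P[A_i] ≤ 21·p = 21·(1/42) = 1/2.
Numerically: 1/2 ≈ 0.500.
Is 1/2 < 1? YES.
Since P[∪ A_i] ≤ 1/2 < 1, the complement has P[∩ A_i^c] ≥ 1 − 1/2 = 1/2 > 0, so some outcome avoids every A_i.

21·p = 1/2 ≈ 0.500; existence CERTIFIED by the union bound.


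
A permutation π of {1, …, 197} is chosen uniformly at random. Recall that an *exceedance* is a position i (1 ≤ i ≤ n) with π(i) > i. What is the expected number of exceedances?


Write X = Σ_{i=1}^{197} X_i, where X_i = 1_{π(i) > i}.
For each fixed i, π(i) is uniform over {1, …, 197} (marginal of a uniform permutation), so P[π(i) > i] = (n − i)/n. Summing: Σ_{i=1}^{197} (n − i)/n = (0 + 1 + … + 196)/197 = 197(197 − 1)/(2·197) = (197 − 1)/2.
Hence E[X] = Σ_{i=1}^{197} (197 − i)/197 = 98 ≈ 98.000000.

E[X] = 98 = 98.000000.


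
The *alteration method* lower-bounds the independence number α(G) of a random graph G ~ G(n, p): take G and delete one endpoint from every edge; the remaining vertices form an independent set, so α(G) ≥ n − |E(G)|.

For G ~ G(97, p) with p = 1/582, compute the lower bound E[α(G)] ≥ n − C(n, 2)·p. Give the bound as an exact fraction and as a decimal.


E[|E(G)|] = C(97, 2)·p = 4656 · (1/582) = 8.
E[α(G)] ≥ n − E[|E(G)|] = 97 − 8 = 89.
Numerically: ≈ 89.0000.
(This is only a lower bound; the true E[α(G)] may be larger.)

E[α(G)] ≥ 89 ≈ 89.0000.


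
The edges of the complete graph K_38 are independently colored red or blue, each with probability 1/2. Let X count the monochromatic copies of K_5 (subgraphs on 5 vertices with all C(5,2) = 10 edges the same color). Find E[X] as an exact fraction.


Let X = Σ_S X_S over the C(38, 5) = 501942 subsets S of size 5, where X_S = 1 if the K_5 on S is monochromatic.
For a fixed S, the K_5 on S has C(5, 2) = 10 edges. P[all 10 edges red] = (1/2)^10, and likewise for blue, so P[monochromatic] = 2·(1/2)^10 = 2^{1 − 10} = 1/512.
By linearity of expectation: E[X] = C(38, 5) · 2^{1 − 10} = 501942 · 1/512 = 250971/256.
Numerically: E[X] ≈ 980.3555.

E[X] = C(38,5)·2^(1−C(5,2)) = 250971/256 ≈ 980.3555.


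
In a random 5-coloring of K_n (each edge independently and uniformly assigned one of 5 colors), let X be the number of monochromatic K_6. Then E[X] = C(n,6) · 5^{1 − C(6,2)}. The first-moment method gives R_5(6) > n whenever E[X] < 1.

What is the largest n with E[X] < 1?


We need C(n, 6) · 5^{1 − 15} < 1, i.e. C(n, 6) < 5^{15 − 1} = 6103515625.
Check values of n near the boundary:
  n = 125: C(125, 6) = 4690625500; 4690625500 < 6103515625? YES
  n = 126: C(126, 6) = 4925156775; 4925156775 < 6103515625? YES
  n = 127: C(127, 6) = 5169379425; 5169379425 < 6103515625? YES
  n = 128: C(128, 6) = 5423611200; 5423611200 < 6103515625? YES
  n = 129: C(129, 6) = 5688177600; 5688177600 < 6103515625? YES
  n = 130: C(130, 6) = 5963412000; 5963412000 < 6103515625? YES
  n = 131: C(131, 6) = 6249655776; 6249655776 < 6103515625? NO
  n = 132: C(132, 6) = 6547258432; 6547258432 < 6103515625? NO
  n = 133: C(133, 6) = 6856577728; 6856577728 < 6103515625? NO
The largest n with C(n, 6) < 6103515625 is n = 130 (where E[X] = 47707296/48828125 ≈ 0.97705). Hence R_5(6) > 130, i.e. R_5(6) ≥ 131.

Largest n = 130; hence R_5(6) > 130.


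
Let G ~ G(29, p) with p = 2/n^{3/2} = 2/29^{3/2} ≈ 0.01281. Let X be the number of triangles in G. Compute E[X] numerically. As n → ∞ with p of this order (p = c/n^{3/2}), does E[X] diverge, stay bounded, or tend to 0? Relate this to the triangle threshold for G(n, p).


Number of potential triangles: C(29, 3) = 3654.
Each occurs with probability p³ ≈ (0.01281)³ ≈ 2.100385e-06.
By linearity: E[X] = C(29, 3)·p³ ≈ 3654 · 2.100385e-06 ≈ 0.0077.
Since α = 3/2 > 1, p = c/n^{3/2} = o(1/n) is below the triangle threshold p ~ 1/n. Asymptotically E[X] ~ (c³/6)·n^{3(1−α)} = (2³/6)·n^{-1.5} → 0, so by Markov's inequality G has no triangles w.h.p.

E[X] ≈ 0.0077; in regime p = Θ(1/n^{3/2}) E[X] tends to 0 (below the triangle threshold p ~ 1/n).


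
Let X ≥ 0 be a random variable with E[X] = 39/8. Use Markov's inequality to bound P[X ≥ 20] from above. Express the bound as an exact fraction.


μ = E[X] = 39/8, a = 20.
Markov: P[X ≥ 20] ≤ μ/a = (39/8)/20 = 39/160.
Numerically: ≈ 0.243750.
(Since a = 20 > μ = 4.875000, the bound 39/160 is < 1 and informative.)

P[X ≥ 20] ≤ 39/160 ≈ 0.243750.


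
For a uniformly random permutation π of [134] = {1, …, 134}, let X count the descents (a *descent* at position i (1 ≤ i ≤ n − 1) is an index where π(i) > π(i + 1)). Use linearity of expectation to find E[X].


Write X = Σ X_I over i = 1, …, 133, with X_I the indicator of one descent.
There are 133 indicators.
For each fixed i, the pair (π(i), π(i+1)) is a uniformly random ordered pair of distinct values from {1, …, 134}; by symmetry P[π(i) > π(i+1)] = 1/2.
By linearity: E[X] = 133 · (1/2) = (134 − 1) · (1/2) = 133/2 ≈ 66.5000.

E[X] = 133/2 = 66.5000.


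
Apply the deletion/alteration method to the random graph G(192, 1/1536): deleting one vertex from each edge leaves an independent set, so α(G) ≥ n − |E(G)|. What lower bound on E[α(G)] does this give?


E[|E(G)|] = C(192, 2)·p = 18336 · (1/1536) = 191/16.
E[α(G)] ≥ n − E[|E(G)|] = 192 − 191/16 = 2881/16.
Numerically: ≈ 180.062.
(This is only a lower bound; the true E[α(G)] may be larger.)

E[α(G)] ≥ 2881/16 ≈ 180.062.


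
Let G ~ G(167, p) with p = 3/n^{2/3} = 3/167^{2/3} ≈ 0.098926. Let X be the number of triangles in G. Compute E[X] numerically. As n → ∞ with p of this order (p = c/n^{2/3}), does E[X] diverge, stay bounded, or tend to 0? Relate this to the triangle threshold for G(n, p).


Number of potential triangles: C(167, 3) = 762355.
Each occurs with probability p³ ≈ (0.098926)³ ≈ 9.68123633e-04.
By linearity: E[X] = C(167, 3)·p³ ≈ 762355 · 9.68123633e-04 ≈ 738.053892.
Since α = 2/3 < 1, p = c/n^{2/3} ≫ 1/n is above the triangle threshold p ~ 1/n. Asymptotically E[X] ~ (c³/6)·n^{3(1−α)} = (3³/6)·n^{1} → ∞; triangles are abundant w.h.p.

E[X] ≈ 738.053892; in regime p = Θ(1/n^{2/3}) E[X] diverges (above the triangle threshold p ~ 1/n).


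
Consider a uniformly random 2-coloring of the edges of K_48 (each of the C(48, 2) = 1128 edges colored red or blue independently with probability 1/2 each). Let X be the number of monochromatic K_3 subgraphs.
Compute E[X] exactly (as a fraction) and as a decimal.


Let X = Σ_S X_S over the C(48, 3) = 17296 subsets S of size 3, where X_S = 1 if the K_3 on S is monochromatic.
For a fixed S, the K_3 on S has C(3, 2) = 3 edges. P[all 3 edges red] = (1/2)^3, and likewise for blue, so P[monochromatic] = 2·(1/2)^3 = 2^{1 − 3} = 1/4.
Summing: E[X] = C(48, 3) · 2^{1 − 3} = 17296 · 1/4 = 4324.
Numerically: E[X] ≈ 4324.000.

E[X] = C(48,3)·2^(1−C(3,2)) = 4324 ≈ 4324.000.


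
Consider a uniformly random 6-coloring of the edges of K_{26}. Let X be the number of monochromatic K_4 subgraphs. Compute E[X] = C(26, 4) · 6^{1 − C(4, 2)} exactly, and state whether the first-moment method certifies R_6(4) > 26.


E[X] = C(26, 4) · 6^{1 − 6} = 14950 · 6^{−5} = 14950/7776.
As a reduced fraction: E[X] = 7475/3888 ≈ 1.9226.
Is E[X] < 1? NO.
Since E[X] ≥ 1, the first-moment bound is inconclusive at n = 26; it does NOT by itself certify R_6(4) > 26.

E[X] = 7475/3888 ≈ 1.9226; E[X] ≥ 1; first-moment method inconclusive here.


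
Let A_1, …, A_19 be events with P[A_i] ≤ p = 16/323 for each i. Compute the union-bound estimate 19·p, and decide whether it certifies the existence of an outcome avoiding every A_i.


Union bound: P[∪_{i=1}^{19} A_i] ≤ Σ_i P[A_i] ≤ 19·p = 19·(16/323) = 16/17.
Numerically: 16/17 ≈ 0.941176.
Is 16/17 < 1? YES.
Since P[∪ A_i] ≤ 16/17 < 1, the complement has P[∩ A_i^c] ≥ 1 − 16/17 = 1/17 > 0, so some outcome avoids every A_i.

19·p = 16/17 ≈ 0.941176; existence CERTIFIED by the union bound.


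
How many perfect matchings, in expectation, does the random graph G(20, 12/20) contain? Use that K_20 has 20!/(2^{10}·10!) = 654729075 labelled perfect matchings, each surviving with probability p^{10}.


K_20 has 20!/(2^{10}·10!) = 654729075 labelled perfect matchings.
For each such perfect matching H, let X_H = 1 if all 10 edges of H are present in G. Then P[X_H = 1] = p^{10} = (3/5)^{10} = 59049/9765625.
Summing the indicators: E[X] = Σ_H E[X_H] = 654729075 · p^{10} = 654729075 · 59049/9765625 = 1546443885987/390625.
Numerically: E[X] ≈ 3.9589e+06.

E[X] = 654729075 · (3/5)^{10} = 1546443885987/390625 ≈ 3.9589e+06.


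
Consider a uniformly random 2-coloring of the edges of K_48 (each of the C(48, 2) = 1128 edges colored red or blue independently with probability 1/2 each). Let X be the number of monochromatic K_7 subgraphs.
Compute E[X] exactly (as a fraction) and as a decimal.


Let X = Σ_S X_S over the C(48, 7) = 73629072 subsets S of size 7, where X_S = 1 if the K_7 on S is monochromatic.
For a fixed S, the K_7 on S has C(7, 2) = 21 edges. P[all 21 edges red] = (1/2)^21, and likewise for blue, so P[monochromatic] = 2·(1/2)^21 = 2^{1 − 21} = 1/1048576.
By linearity: E[X] = C(48, 7) · 2^{1 − 21} = 73629072 · 1/1048576 = 4601817/65536.
Numerically: E[X] ≈ 70.218155.

E[X] = C(48,7)·2^(1−C(7,2)) = 4601817/65536 ≈ 70.218155.


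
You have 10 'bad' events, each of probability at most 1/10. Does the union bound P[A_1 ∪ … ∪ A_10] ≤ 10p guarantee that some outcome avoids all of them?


Union bound: P[∪_{i=1}^{10} A_i] ≤ Σ_i P[A_i] ≤ 10·p = 10·(1/10) = 1.
Numerically: 1 ≈ 1.000000.
Is 1 < 1? NO.
Since the bound 1 is ≥ 1, the union bound is uninformative here; it does NOT by itself certify existence.

10·p = 1 ≈ 1.000000; existence NOT certified by the union bound.


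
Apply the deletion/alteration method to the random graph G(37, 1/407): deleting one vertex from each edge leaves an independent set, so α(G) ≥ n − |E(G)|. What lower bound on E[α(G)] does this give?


E[|E(G)|] = C(37, 2)·p = 666 · (1/407) = 18/11.
E[α(G)] ≥ n − E[|E(G)|] = 37 − 18/11 = 389/11.
Numerically: ≈ 35.364.
(This is only a lower bound; the true E[α(G)] may be larger.)

E[α(G)] ≥ 389/11 ≈ 35.364.


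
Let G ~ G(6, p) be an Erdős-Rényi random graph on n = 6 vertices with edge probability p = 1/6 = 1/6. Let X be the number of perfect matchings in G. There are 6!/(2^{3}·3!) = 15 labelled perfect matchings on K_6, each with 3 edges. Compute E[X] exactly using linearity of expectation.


K_6 has 6!/(2^{3}·3!) = 15 labelled perfect matchings.
For each such perfect matching H, let X_H = 1 if all 3 edges of H are present in G. Then P[X_H = 1] = p^{3} = (1/6)^{3} = 1/216.
By linearity: E[X] = Σ_H E[X_H] = 15 · p^{3} = 15 · 1/216 = 5/72.
Numerically: E[X] ≈ 0.06944.

E[X] = 15 · (1/6)^{3} = 5/72 ≈ 0.06944.


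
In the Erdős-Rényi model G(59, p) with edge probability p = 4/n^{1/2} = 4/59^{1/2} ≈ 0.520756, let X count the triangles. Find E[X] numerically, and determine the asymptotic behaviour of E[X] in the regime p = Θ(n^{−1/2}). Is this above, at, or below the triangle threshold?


Number of potential triangles: C(59, 3) = 32509.
Each occurs with probability p³ ≈ (0.520756)³ ≈ 1.41221870e-01.
By linearity: E[X] = C(59, 3)·p³ ≈ 32509 · 1.41221870e-01 ≈ 4590.981757.
Since α = 1/2 < 1, p = c/n^{1/2} ≫ 1/n is above the triangle threshold p ~ 1/n. Asymptotically E[X] ~ (c³/6)·n^{3(1−α)} = (4³/6)·n^{1.5} → ∞; triangles are abundant w.h.p.

E[X] ≈ 4590.981757; in regime p = Θ(1/n^{1/2}) E[X] diverges (above the triangle threshold p ~ 1/n).


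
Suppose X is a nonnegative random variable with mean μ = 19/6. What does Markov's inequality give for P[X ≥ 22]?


μ = E[X] = 19/6, a = 22.
Markov: P[X ≥ 22] ≤ μ/a = (19/6)/22 = 19/132.
Numerically: ≈ 0.143939.
(Since a = 22 > μ = 3.166667, the bound 19/132 is < 1 and informative.)

P[X ≥ 22] ≤ 19/132 ≈ 0.143939.


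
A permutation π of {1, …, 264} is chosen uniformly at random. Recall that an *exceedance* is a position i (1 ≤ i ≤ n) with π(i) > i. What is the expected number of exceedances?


Write X = Σ_{i=1}^{264} X_i, where X_i = 1_{π(i) > i}.
For each fixed i, π(i) is uniform over {1, …, 264} (marginal of a uniform permutation), so P[π(i) > i] = (n − i)/n. Summing: Σ_{i=1}^{264} (n − i)/n = (0 + 1 + … + 263)/264 = 264(264 − 1)/(2·264) = (264 − 1)/2.
Hence E[X] = Σ_{i=1}^{264} (264 − i)/264 = 263/2 ≈ 131.5000.

E[X] = 263/2 = 131.5000.


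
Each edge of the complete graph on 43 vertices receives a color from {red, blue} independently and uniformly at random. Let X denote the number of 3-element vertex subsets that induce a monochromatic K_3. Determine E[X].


Let X = Σ_S X_S over the C(43, 3) = 12341 subsets S of size 3, where X_S = 1 if the K_3 on S is monochromatic.
For a fixed S, the K_3 on S has C(3, 2) = 3 edges. P[all 3 edges red] = (1/2)^3, and likewise for blue, so P[monochromatic] = 2·(1/2)^3 = 2^{1 − 3} = 1/4.
Summing: E[X] = C(43, 3) · 2^{1 − 3} = 12341 · 1/4 = 12341/4.
Numerically: E[X] ≈ 3085.250000.

E[X] = C(43,3)·2^(1−C(3,2)) = 12341/4 ≈ 3085.250000.


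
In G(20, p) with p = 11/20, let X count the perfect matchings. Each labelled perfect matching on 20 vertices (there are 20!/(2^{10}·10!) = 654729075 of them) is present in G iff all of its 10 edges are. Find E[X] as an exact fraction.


K_20 has 20!/(2^{10}·10!) = 654729075 labelled perfect matchings.
For each such perfect matching H, let X_H = 1 if all 10 edges of H are present in G. Then P[X_H = 1] = p^{10} = (11/20)^{10} = 25937424601/10240000000000.
Summing the indicators: E[X] = Σ_H E[X_H] = 654729075 · p^{10} = 654729075 · 25937424601/10240000000000 = 679279440675798963/409600000000.
Numerically: E[X] ≈ 1.6584e+06.

E[X] = 654729075 · (11/20)^{10} = 679279440675798963/409600000000 ≈ 1.6584e+06.


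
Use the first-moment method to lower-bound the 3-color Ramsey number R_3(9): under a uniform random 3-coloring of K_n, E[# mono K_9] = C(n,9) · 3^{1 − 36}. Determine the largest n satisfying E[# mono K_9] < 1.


We need C(n, 9) · 3^{1 − 36} < 1, i.e. C(n, 9) < 3^{36 − 1} = 50031545098999707.
Check values of n near the boundary:
  n = 297: C(297, 9) = 43842345008337645; 43842345008337645 < 50031545098999707? YES
  n = 298: C(298, 9) = 45207677551849890; 45207677551849890 < 50031545098999707? YES
  n = 299: C(299, 9) = 46610674441390059; 46610674441390059 < 50031545098999707? YES
  n = 300: C(300, 9) = 48052241692154700; 48052241692154700 < 50031545098999707? YES
  n = 301: C(301, 9) = 49533303936090975; 49533303936090975 < 50031545098999707? YES
  n = 302: C(302, 9) = 51054804739588650; 51054804739588650 < 50031545098999707? NO
The largest n with C(n, 9) < 50031545098999707 is n = 301 (where E[X] = 16511101312030325/16677181699666569 ≈ 0.9900415). Hence R_3(9) > 301, i.e. R_3(9) ≥ 302.

Largest n = 301; hence R_3(9) > 301.


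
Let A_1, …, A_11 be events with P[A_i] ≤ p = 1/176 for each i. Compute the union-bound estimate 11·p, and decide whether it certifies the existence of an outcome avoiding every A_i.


Union bound: P[∪_{i=1}^{11} A_i] ≤ Σ_i P[A_i] ≤ 11·p = 11·(1/176) = 1/16.
Numerically: 1/16 ≈ 0.06250.
Is 1/16 < 1? YES.
Since P[∪ A_i] ≤ 1/16 < 1, the complement has P[∩ A_i^c] ≥ 1 − 1/16 = 15/16 > 0, so some outcome avoids every A_i.

11·p = 1/16 ≈ 0.06250; existence CERTIFIED by the union bound.


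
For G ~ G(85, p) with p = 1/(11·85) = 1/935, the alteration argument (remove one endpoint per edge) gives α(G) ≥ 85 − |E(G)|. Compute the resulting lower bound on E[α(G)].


E[|E(G)|] = C(85, 2)·p = 3570 · (1/935) = 42/11.
E[α(G)] ≥ n − E[|E(G)|] = 85 − 42/11 = 893/11.
Numerically: ≈ 81.18182.
(This is only a lower bound; the true E[α(G)] may be larger.)

E[α(G)] ≥ 893/11 ≈ 81.18182.


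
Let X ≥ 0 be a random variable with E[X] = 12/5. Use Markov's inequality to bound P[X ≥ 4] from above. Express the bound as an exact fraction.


μ = E[X] = 12/5, a = 4.
Markov: P[X ≥ 4] ≤ μ/a = (12/5)/4 = 3/5.
Numerically: ≈ 0.6000.
(Since a = 4 > μ = 2.4000, the bound 3/5 is < 1 and informative.)

P[X ≥ 4] ≤ 3/5 ≈ 0.6000.


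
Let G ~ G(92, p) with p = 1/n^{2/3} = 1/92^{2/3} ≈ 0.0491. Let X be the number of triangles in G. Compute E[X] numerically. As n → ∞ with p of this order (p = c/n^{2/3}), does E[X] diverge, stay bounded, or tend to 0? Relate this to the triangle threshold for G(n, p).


Number of potential triangles: C(92, 3) = 125580.
Each occurs with probability p³ ≈ (0.0491)³ ≈ 1.18147e-04.
By linearity: E[X] = C(92, 3)·p³ ≈ 125580 · 1.18147e-04 ≈ 14.837.
Since α = 2/3 < 1, p = c/n^{2/3} ≫ 1/n is above the triangle threshold p ~ 1/n. Asymptotically E[X] ~ (c³/6)·n^{3(1−α)} = (1³/6)·n^{1} → ∞; triangles are abundant w.h.p.

E[X] ≈ 14.837; in regime p = Θ(1/n^{2/3}) E[X] diverges (above the triangle threshold p ~ 1/n).


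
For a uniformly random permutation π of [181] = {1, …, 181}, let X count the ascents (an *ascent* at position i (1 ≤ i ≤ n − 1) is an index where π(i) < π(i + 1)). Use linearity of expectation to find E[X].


Write X = Σ X_I over i = 1, …, 180, with X_I the indicator of one ascent.
There are 180 indicators.
For each fixed i, the pair (π(i), π(i+1)) is a uniformly random ordered pair of distinct values from {1, …, 181}; by symmetry P[π(i) < π(i+1)] = 1/2.
By linearity: E[X] = 180 · (1/2) = (181 − 1) · (1/2) = 90 ≈ 90.000.

E[X] = 90 = 90.000.


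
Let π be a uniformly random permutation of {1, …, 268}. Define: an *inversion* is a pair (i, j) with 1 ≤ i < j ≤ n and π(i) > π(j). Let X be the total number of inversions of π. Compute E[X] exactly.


Write X = Σ X_I over the C(268, 2) = 35778 pairs i < j, with X_I the indicator of one inversion.
There are 35778 indicators.
For each fixed pair i < j, the values π(i) and π(j) are two distinct elements of {1, …, 268} in uniformly random order; by symmetry P[π(i) > π(j)] = 1/2.
By linearity: E[X] = 35778 · (1/2) = C(268, 2) · (1/2) = 35778/2 = 17889 ≈ 17889.000.

E[X] = 17889 = 17889.000.


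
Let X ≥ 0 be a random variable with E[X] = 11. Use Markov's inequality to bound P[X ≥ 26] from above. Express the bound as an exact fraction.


μ = E[X] = 11, a = 26.
Markov: P[X ≥ 26] ≤ μ/a = (11)/26 = 11/26.
Numerically: ≈ 0.4231.
(Since a = 26 > μ = 11.0000, the bound 11/26 is < 1 and informative.)

P[X ≥ 26] ≤ 11/26 ≈ 0.4231.


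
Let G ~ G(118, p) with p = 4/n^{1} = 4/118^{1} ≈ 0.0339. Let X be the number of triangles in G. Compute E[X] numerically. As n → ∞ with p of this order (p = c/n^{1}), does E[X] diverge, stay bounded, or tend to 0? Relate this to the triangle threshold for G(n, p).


Number of potential triangles: C(118, 3) = 266916.
Each occurs with probability p³ ≈ (0.0339)³ ≈ 3.89524e-05.
By linearity: E[X] = C(118, 3)·p³ ≈ 266916 · 3.89524e-05 ≈ 10.397.
Here α = 1, so p = 4/n is exactly at the triangle threshold p ~ 1/n. Asymptotically E[X] → c³/6 = 4³/6 = 32/3 ≈ 10.667, a bounded constant. In this regime the triangle count is asymptotically Poisson(c³/6).

E[X] ≈ 10.397; in regime p = Θ(1/n^{1}) E[X] stays bounded (at the triangle threshold p ~ 1/n).


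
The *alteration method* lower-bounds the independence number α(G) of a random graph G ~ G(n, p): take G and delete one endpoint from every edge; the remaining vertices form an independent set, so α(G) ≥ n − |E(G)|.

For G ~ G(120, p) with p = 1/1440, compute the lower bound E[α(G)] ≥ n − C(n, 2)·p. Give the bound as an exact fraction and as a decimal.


E[|E(G)|] = C(120, 2)·p = 7140 · (1/1440) = 119/24.
E[α(G)] ≥ n − E[|E(G)|] = 120 − 119/24 = 2761/24.
Numerically: ≈ 115.041667.
(This is only a lower bound; the true E[α(G)] may be larger.)

E[α(G)] ≥ 2761/24 ≈ 115.041667.


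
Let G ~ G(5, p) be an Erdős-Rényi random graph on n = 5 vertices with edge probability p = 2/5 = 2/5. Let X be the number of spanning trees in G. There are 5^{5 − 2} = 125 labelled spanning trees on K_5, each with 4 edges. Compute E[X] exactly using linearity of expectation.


K_5 has 5^{5 − 2} = 125 labelled spanning trees.
For each such spanning tree H, let X_H = 1 if all 4 edges of H are present in G. Then P[X_H = 1] = p^{4} = (2/5)^{4} = 16/625.
Summing the indicators: E[X] = Σ_H E[X_H] = 125 · p^{4} = 125 · 16/625 = 16/5.
Numerically: E[X] ≈ 3.2.

E[X] = 125 · (2/5)^{4} = 16/5 ≈ 3.2.


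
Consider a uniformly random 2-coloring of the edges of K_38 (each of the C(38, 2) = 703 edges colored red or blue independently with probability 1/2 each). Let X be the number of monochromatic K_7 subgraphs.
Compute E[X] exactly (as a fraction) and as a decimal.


Let X = Σ_S X_S over the C(38, 7) = 12620256 subsets S of size 7, where X_S = 1 if the K_7 on S is monochromatic.
For a fixed S, the K_7 on S has C(7, 2) = 21 edges. P[all 21 edges red] = (1/2)^21, and likewise for blue, so P[monochromatic] = 2·(1/2)^21 = 2^{1 − 21} = 1/1048576.
Summing: E[X] = C(38, 7) · 2^{1 − 21} = 12620256 · 1/1048576 = 394383/32768.
Numerically: E[X] ≈ 12.03561.

E[X] = C(38,7)·2^(1−C(7,2)) = 394383/32768 ≈ 12.03561.


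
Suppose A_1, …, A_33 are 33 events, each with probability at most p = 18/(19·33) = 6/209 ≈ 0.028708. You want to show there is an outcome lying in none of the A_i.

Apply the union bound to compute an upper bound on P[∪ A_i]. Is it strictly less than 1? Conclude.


Union bound: P[∪_{i=1}^{33} A_i] ≤ Σ_i P[A_i] ≤ 33·p = 33·(6/209) = 18/19.
Numerically: 18/19 ≈ 0.947368.
Is 18/19 < 1? YES.
Since P[∪ A_i] ≤ 18/19 < 1, the complement has P[∩ A_i^c] ≥ 1 − 18/19 = 1/19 > 0, so some outcome avoids every A_i.

33·p = 18/19 ≈ 0.947368; existence CERTIFIED by the union bound.


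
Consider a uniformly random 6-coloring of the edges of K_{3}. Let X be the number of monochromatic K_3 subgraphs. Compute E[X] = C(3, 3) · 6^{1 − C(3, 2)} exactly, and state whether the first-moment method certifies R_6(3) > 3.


E[X] = C(3, 3) · 6^{1 − 3} = 1 · 6^{−2} = 1/36.
As a reduced fraction: E[X] = 1/36 ≈ 0.028.
Is E[X] < 1? YES.
Since E[X] < 1, there exists a 6-coloring of K_{3} with no monochromatic K_3; hence R_6(3) > 3.

E[X] = 1/36 ≈ 0.028; E[X] < 1, so R_6(3) > 3.


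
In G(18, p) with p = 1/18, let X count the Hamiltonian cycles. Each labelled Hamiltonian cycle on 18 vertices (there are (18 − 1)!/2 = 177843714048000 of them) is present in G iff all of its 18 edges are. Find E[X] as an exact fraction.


K_18 has (18 − 1)!/2 = 177843714048000 labelled Hamiltonian cycles.
For each such Hamiltonian cycle H, let X_H = 1 if all 18 edges of H are present in G. Then P[X_H = 1] = p^{18} = (1/18)^{18} = 1/39346408075296537575424.
By linearity: E[X] = Σ_H E[X_H] = 177843714048000 · p^{18} = 177843714048000 · 1/39346408075296537575424 = 14889875/3294258113514384.
Numerically: E[X] ≈ 4.52e-09.

E[X] = 177843714048000 · (1/18)^{18} = 14889875/3294258113514384 ≈ 4.52e-09.


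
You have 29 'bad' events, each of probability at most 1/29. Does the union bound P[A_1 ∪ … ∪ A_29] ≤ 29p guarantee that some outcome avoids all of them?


Union bound: P[∪_{i=1}^{29} A_i] ≤ Σ_i P[A_i] ≤ 29·p = 29·(1/29) = 1.
Numerically: 1 ≈ 1.0000.
Is 1 < 1? NO.
Since the bound 1 is ≥ 1, the union bound is uninformative here; it does NOT by itself certify existence.

29·p = 1 ≈ 1.0000; existence NOT certified by the union bound.


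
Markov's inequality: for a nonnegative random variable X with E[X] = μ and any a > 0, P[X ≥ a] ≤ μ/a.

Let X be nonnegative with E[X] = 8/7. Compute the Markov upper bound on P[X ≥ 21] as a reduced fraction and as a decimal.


μ = E[X] = 8/7, a = 21.
Markov: P[X ≥ 21] ≤ μ/a = (8/7)/21 = 8/147.
Numerically: ≈ 0.0544.
(Since a = 21 > μ = 1.1429, the bound 8/147 is < 1 and informative.)

P[X ≥ 21] ≤ 8/147 ≈ 0.0544.


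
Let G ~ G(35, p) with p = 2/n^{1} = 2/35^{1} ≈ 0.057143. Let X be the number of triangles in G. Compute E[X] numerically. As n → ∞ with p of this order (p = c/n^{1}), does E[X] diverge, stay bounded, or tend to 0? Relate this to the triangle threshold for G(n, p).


Number of potential triangles: C(35, 3) = 6545.
Each occurs with probability p³ ≈ (0.057143)³ ≈ 1.8658892e-04.
By linearity: E[X] = C(35, 3)·p³ ≈ 6545 · 1.8658892e-04 ≈ 1.22122.
Here α = 1, so p = 2/n is exactly at the triangle threshold p ~ 1/n. Asymptotically E[X] → c³/6 = 2³/6 = 4/3 ≈ 1.33333, a bounded constant. In this regime the triangle count is asymptotically Poisson(c³/6).

E[X] ≈ 1.22122; in regime p = Θ(1/n^{1}) E[X] stays bounded (at the triangle threshold p ~ 1/n).


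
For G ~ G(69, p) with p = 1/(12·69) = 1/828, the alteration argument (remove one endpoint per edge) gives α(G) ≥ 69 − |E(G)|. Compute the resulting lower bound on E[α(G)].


E[|E(G)|] = C(69, 2)·p = 2346 · (1/828) = 17/6.
E[α(G)] ≥ n − E[|E(G)|] = 69 − 17/6 = 397/6.
Numerically: ≈ 66.16667.
(This is only a lower bound; the true E[α(G)] may be larger.)

E[α(G)] ≥ 397/6 ≈ 66.16667.


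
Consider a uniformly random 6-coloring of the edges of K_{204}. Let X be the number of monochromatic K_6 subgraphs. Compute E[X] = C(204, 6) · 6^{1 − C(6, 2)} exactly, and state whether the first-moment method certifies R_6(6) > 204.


E[X] = C(204, 6) · 6^{1 − 15} = 92944609660 · 6^{−14} = 92944609660/78364164096.
As a reduced fraction: E[X] = 23236152415/19591041024 ≈ 1.1861.
Is E[X] < 1? NO.
Since E[X] ≥ 1, the first-moment bound is inconclusive at n = 204; it does NOT by itself certify R_6(6) > 204.

E[X] = 23236152415/19591041024 ≈ 1.1861; E[X] ≥ 1; first-moment method inconclusive here.


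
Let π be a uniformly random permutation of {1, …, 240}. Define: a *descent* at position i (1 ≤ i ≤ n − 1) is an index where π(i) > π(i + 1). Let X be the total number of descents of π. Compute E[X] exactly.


Write X = Σ X_I over i = 1, …, 239, with X_I the indicator of one descent.
There are 239 indicators.
For each fixed i, the pair (π(i), π(i+1)) is a uniformly random ordered pair of distinct values from {1, …, 240}; by symmetry P[π(i) > π(i+1)] = 1/2.
By linearity: E[X] = 239 · (1/2) = (240 − 1) · (1/2) = 239/2 ≈ 119.50000.

E[X] = 239/2 = 119.50000.


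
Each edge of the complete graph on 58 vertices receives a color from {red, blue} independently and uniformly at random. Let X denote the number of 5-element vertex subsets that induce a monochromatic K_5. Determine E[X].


Let X = Σ_S X_S over the C(58, 5) = 4582116 subsets S of size 5, where X_S = 1 if the K_5 on S is monochromatic.
For a fixed S, the K_5 on S has C(5, 2) = 10 edges. P[all 10 edges red] = (1/2)^10, and likewise for blue, so P[monochromatic] = 2·(1/2)^10 = 2^{1 − 10} = 1/512.
Summing: E[X] = C(58, 5) · 2^{1 − 10} = 4582116 · 1/512 = 1145529/128.
Numerically: E[X] ≈ 8949.44531.

E[X] = C(58,5)·2^(1−C(5,2)) = 1145529/128 ≈ 8949.44531.


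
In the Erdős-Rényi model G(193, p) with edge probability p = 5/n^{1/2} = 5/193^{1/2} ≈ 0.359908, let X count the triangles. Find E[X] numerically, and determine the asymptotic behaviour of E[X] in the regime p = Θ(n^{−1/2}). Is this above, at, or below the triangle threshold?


Number of potential triangles: C(193, 3) = 1179616.
Each occurs with probability p³ ≈ (0.359908)³ ≈ 4.66201911e-02.
By linearity: E[X] = C(193, 3)·p³ ≈ 1179616 · 4.66201911e-02 ≈ 54993.923357.
Since α = 1/2 < 1, p = c/n^{1/2} ≫ 1/n is above the triangle threshold p ~ 1/n. Asymptotically E[X] ~ (c³/6)·n^{3(1−α)} = (5³/6)·n^{1.5} → ∞; triangles are abundant w.h.p.

E[X] ≈ 54993.923357; in regime p = Θ(1/n^{1/2}) E[X] diverges (above the triangle threshold p ~ 1/n).


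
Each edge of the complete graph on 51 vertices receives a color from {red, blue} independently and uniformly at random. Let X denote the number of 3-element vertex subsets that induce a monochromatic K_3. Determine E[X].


Let X = Σ_S X_S over the C(51, 3) = 20825 subsets S of size 3, where X_S = 1 if the K_3 on S is monochromatic.
For a fixed S, the K_3 on S has C(3, 2) = 3 edges. P[all 3 edges red] = (1/2)^3, and likewise for blue, so P[monochromatic] = 2·(1/2)^3 = 2^{1 − 3} = 1/4.
By linearity: E[X] = C(51, 3) · 2^{1 − 3} = 20825 · 1/4 = 20825/4.
Numerically: E[X] ≈ 5206.250.

E[X] = C(51,3)·2^(1−C(3,2)) = 20825/4 ≈ 5206.250.


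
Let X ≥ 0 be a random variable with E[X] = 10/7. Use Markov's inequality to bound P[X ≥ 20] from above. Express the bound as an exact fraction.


μ = E[X] = 10/7, a = 20.
Markov: P[X ≥ 20] ≤ μ/a = (10/7)/20 = 1/14.
Numerically: ≈ 0.071429.
(Since a = 20 > μ = 1.428571, the bound 1/14 is < 1 and informative.)

P[X ≥ 20] ≤ 1/14 ≈ 0.071429.


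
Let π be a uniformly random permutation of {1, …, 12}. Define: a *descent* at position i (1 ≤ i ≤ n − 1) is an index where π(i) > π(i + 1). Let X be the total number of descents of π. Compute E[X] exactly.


Write X = Σ X_I over i = 1, …, 11, with X_I the indicator of one descent.
There are 11 indicators.
For each fixed i, the pair (π(i), π(i+1)) is a uniformly random ordered pair of distinct values from {1, …, 12}; by symmetry P[π(i) > π(i+1)] = 1/2.
By linearity: E[X] = 11 · (1/2) = (12 − 1) · (1/2) = 11/2 ≈ 5.500.

E[X] = 11/2 = 5.500.


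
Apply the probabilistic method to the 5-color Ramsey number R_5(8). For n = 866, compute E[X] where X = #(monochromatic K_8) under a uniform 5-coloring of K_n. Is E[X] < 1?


E[X] = C(866, 8) · 5^{1 − 28} = 7595214554331451620 · 5^{−27} = 7595214554331451620/7450580596923828125.
As a reduced fraction: E[X] = 1519042910866290324/1490116119384765625 ≈ 1.019.
Is E[X] < 1? NO.
Since E[X] ≥ 1, the first-moment bound is inconclusive at n = 866; it does NOT by itself certify R_5(8) > 866.

E[X] = 1519042910866290324/1490116119384765625 ≈ 1.019; E[X] ≥ 1; first-moment method inconclusive here.


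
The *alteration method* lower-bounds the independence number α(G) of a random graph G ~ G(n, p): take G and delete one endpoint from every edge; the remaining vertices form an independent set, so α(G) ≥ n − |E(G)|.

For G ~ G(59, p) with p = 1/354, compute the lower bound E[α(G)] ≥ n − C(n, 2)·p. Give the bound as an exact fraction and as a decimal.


E[|E(G)|] = C(59, 2)·p = 1711 · (1/354) = 29/6.
E[α(G)] ≥ n − E[|E(G)|] = 59 − 29/6 = 325/6.
Numerically: ≈ 54.16667.
(This is only a lower bound; the true E[α(G)] may be larger.)

E[α(G)] ≥ 325/6 ≈ 54.16667.


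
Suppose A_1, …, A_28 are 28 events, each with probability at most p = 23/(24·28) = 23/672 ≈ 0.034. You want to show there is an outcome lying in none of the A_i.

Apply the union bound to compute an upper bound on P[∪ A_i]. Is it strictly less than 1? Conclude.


Union bound: P[∪_{i=1}^{28} A_i] ≤ Σ_i P[A_i] ≤ 28·p = 28·(23/672) = 23/24.
Numerically: 23/24 ≈ 0.958.
Is 23/24 < 1? YES.
Since P[∪ A_i] ≤ 23/24 < 1, the complement has P[∩ A_i^c] ≥ 1 − 23/24 = 1/24 > 0, so some outcome avoids every A_i.

28·p = 23/24 ≈ 0.958; existence CERTIFIED by the union bound.


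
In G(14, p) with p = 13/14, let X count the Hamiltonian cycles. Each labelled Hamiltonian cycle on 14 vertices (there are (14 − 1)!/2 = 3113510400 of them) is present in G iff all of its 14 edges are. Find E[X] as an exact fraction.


K_14 has (14 − 1)!/2 = 3113510400 labelled Hamiltonian cycles.
For each such Hamiltonian cycle H, let X_H = 1 if all 14 edges of H are present in G. Then P[X_H = 1] = p^{14} = (13/14)^{14} = 3937376385699289/11112006825558016.
By linearity: E[X] = Σ_H E[X_H] = 3113510400 · p^{14} = 3113510400 · 3937376385699289/11112006825558016 = 3420497300666614836525/3100448333024.
Numerically: E[X] ≈ 1.1e+09.

E[X] = 3113510400 · (13/14)^{14} = 3420497300666614836525/3100448333024 ≈ 1.1e+09.


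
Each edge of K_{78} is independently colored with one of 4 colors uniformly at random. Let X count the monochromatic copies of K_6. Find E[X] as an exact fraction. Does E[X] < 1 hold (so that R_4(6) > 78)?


E[X] = C(78, 6) · 4^{1 − 15} = 256851595 · 4^{−14} = 256851595/268435456.
As a reduced fraction: E[X] = 256851595/268435456 ≈ 0.956847.
Is E[X] < 1? YES.
Since E[X] < 1, there exists a 4-coloring of K_{78} with no monochromatic K_6; hence R_4(6) > 78.

E[X] = 256851595/268435456 ≈ 0.956847; E[X] < 1, so R_4(6) > 78.


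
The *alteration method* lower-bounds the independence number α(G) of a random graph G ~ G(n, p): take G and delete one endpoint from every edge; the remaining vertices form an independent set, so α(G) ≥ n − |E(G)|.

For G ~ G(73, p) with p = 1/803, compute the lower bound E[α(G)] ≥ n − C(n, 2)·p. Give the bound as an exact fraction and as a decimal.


E[|E(G)|] = C(73, 2)·p = 2628 · (1/803) = 36/11.
E[α(G)] ≥ n − E[|E(G)|] = 73 − 36/11 = 767/11.
Numerically: ≈ 69.727.
(This is only a lower bound; the true E[α(G)] may be larger.)

E[α(G)] ≥ 767/11 ≈ 69.727.


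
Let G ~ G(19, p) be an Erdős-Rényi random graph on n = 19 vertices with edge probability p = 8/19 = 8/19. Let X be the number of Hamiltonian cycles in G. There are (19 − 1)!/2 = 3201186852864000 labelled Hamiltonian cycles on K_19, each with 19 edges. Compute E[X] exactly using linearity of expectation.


K_19 has (19 − 1)!/2 = 3201186852864000 labelled Hamiltonian cycles.
For each such Hamiltonian cycle H, let X_H = 1 if all 19 edges of H are present in G. Then P[X_H = 1] = p^{19} = (8/19)^{19} = 144115188075855872/1978419655660313589123979.
Summing the indicators: E[X] = Σ_H E[X_H] = 3201186852864000 · p^{19} = 3201186852864000 · 144115188075855872/1978419655660313589123979 = 461339645366452518590934417408000/1978419655660313589123979.
Numerically: E[X] ≈ 2.332e+08.

E[X] = 3201186852864000 · (8/19)^{19} = 461339645366452518590934417408000/1978419655660313589123979 ≈ 2.332e+08.


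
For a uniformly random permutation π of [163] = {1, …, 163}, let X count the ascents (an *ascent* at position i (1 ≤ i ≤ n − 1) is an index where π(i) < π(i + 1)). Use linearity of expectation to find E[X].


Write X = Σ X_I over i = 1, …, 162, with X_I the indicator of one ascent.
There are 162 indicators.
For each fixed i, the pair (π(i), π(i+1)) is a uniformly random ordered pair of distinct values from {1, …, 163}; by symmetry P[π(i) < π(i+1)] = 1/2.
By linearity: E[X] = 162 · (1/2) = (163 − 1) · (1/2) = 81 ≈ 81.000.

E[X] = 81 = 81.000.


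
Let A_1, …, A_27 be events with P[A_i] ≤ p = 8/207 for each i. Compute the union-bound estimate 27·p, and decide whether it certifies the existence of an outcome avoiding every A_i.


Union bound: P[∪_{i=1}^{27} A_i] ≤ Σ_i P[A_i] ≤ 27·p = 27·(8/207) = 24/23.
Numerically: 24/23 ≈ 1.043.
Is 24/23 < 1? NO.
Since the bound 24/23 is ≥ 1, the union bound is uninformative here; it does NOT by itself certify existence.

27·p = 24/23 ≈ 1.043; existence NOT certified by the union bound.


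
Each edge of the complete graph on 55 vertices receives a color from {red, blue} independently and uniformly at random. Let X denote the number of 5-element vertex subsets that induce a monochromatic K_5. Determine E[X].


Let X = Σ_S X_S over the C(55, 5) = 3478761 subsets S of size 5, where X_S = 1 if the K_5 on S is monochromatic.
For a fixed S, the K_5 on S has C(5, 2) = 10 edges. P[all 10 edges red] = (1/2)^10, and likewise for blue, so P[monochromatic] = 2·(1/2)^10 = 2^{1 − 10} = 1/512.
By linearity of expectation: E[X] = C(55, 5) · 2^{1 − 10} = 3478761 · 1/512 = 3478761/512.
Numerically: E[X] ≈ 6794.455.

E[X] = C(55,5)·2^(1−C(5,2)) = 3478761/512 ≈ 6794.455.


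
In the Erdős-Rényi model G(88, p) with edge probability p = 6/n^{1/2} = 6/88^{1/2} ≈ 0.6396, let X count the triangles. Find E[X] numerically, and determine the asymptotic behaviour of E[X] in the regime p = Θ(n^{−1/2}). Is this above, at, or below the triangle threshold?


Number of potential triangles: C(88, 3) = 109736.
Each occurs with probability p³ ≈ (0.6396)³ ≈ 2.616554e-01.
By linearity: E[X] = C(88, 3)·p³ ≈ 109736 · 2.616554e-01 ≈ 28713.0197.
Since α = 1/2 < 1, p = c/n^{1/2} ≫ 1/n is above the triangle threshold p ~ 1/n. Asymptotically E[X] ~ (c³/6)·n^{3(1−α)} = (6³/6)·n^{1.5} → ∞; triangles are abundant w.h.p.

E[X] ≈ 28713.0197; in regime p = Θ(1/n^{1/2}) E[X] diverges (above the triangle threshold p ~ 1/n).


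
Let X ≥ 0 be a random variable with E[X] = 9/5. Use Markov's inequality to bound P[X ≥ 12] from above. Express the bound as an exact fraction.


μ = E[X] = 9/5, a = 12.
Markov: P[X ≥ 12] ≤ μ/a = (9/5)/12 = 3/20.
Numerically: ≈ 0.1500.
(Since a = 12 > μ = 1.8000, the bound 3/20 is < 1 and informative.)

P[X ≥ 12] ≤ 3/20 ≈ 0.1500.


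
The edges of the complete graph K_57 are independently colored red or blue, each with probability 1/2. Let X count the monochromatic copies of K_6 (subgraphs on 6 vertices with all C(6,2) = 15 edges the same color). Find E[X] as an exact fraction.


Let X = Σ_S X_S over the C(57, 6) = 36288252 subsets S of size 6, where X_S = 1 if the K_6 on S is monochromatic.
For a fixed S, the K_6 on S has C(6, 2) = 15 edges. P[all 15 edges red] = (1/2)^15, and likewise for blue, so P[monochromatic] = 2·(1/2)^15 = 2^{1 − 15} = 1/16384.
By linearity of expectation: E[X] = C(57, 6) · 2^{1 − 15} = 36288252 · 1/16384 = 9072063/4096.
Numerically: E[X] ≈ 2214.859.

E[X] = C(57,6)·2^(1−C(6,2)) = 9072063/4096 ≈ 2214.859.


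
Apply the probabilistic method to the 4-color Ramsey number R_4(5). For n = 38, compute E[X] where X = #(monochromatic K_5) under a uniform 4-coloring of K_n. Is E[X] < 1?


E[X] = C(38, 5) · 4^{1 − 10} = 501942 · 4^{−9} = 501942/262144.
As a reduced fraction: E[X] = 250971/131072 ≈ 1.915.
Is E[X] < 1? NO.
Since E[X] ≥ 1, the first-moment bound is inconclusive at n = 38; it does NOT by itself certify R_4(5) > 38.

E[X] = 250971/131072 ≈ 1.915; E[X] ≥ 1; first-moment method inconclusive here.


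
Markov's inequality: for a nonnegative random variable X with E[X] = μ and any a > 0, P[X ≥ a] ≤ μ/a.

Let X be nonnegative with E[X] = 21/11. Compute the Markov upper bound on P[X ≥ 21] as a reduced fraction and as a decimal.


μ = E[X] = 21/11, a = 21.
Markov: P[X ≥ 21] ≤ μ/a = (21/11)/21 = 1/11.
Numerically: ≈ 0.09091.
(Since a = 21 > μ = 1.90909, the bound 1/11 is < 1 and informative.)

P[X ≥ 21] ≤ 1/11 ≈ 0.09091.


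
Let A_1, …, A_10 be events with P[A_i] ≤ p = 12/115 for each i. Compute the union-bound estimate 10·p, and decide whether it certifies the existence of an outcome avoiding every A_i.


Union bound: P[∪_{i=1}^{10} A_i] ≤ Σ_i P[A_i] ≤ 10·p = 10·(12/115) = 24/23.
Numerically: 24/23 ≈ 1.04348.
Is 24/23 < 1? NO.
Since the bound 24/23 is ≥ 1, the union bound is uninformative here; it does NOT by itself certify existence.

10·p = 24/23 ≈ 1.04348; existence NOT certified by the union bound.


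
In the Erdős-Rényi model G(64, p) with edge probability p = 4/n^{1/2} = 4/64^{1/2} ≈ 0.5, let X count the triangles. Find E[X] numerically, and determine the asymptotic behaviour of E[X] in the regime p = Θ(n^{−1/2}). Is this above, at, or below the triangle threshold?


Number of potential triangles: C(64, 3) = 41664.
Each occurs with probability p³ ≈ (0.5)³ ≈ 1.25000000e-01.
By linearity: E[X] = C(64, 3)·p³ ≈ 41664 · 1.25000000e-01 ≈ 5208.000000.
Since α = 1/2 < 1, p = c/n^{1/2} ≫ 1/n is above the triangle threshold p ~ 1/n. Asymptotically E[X] ~ (c³/6)·n^{3(1−α)} = (4³/6)·n^{1.5} → ∞; triangles are abundant w.h.p.

E[X] ≈ 5208.000000; in regime p = Θ(1/n^{1/2}) E[X] diverges (above the triangle threshold p ~ 1/n).
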